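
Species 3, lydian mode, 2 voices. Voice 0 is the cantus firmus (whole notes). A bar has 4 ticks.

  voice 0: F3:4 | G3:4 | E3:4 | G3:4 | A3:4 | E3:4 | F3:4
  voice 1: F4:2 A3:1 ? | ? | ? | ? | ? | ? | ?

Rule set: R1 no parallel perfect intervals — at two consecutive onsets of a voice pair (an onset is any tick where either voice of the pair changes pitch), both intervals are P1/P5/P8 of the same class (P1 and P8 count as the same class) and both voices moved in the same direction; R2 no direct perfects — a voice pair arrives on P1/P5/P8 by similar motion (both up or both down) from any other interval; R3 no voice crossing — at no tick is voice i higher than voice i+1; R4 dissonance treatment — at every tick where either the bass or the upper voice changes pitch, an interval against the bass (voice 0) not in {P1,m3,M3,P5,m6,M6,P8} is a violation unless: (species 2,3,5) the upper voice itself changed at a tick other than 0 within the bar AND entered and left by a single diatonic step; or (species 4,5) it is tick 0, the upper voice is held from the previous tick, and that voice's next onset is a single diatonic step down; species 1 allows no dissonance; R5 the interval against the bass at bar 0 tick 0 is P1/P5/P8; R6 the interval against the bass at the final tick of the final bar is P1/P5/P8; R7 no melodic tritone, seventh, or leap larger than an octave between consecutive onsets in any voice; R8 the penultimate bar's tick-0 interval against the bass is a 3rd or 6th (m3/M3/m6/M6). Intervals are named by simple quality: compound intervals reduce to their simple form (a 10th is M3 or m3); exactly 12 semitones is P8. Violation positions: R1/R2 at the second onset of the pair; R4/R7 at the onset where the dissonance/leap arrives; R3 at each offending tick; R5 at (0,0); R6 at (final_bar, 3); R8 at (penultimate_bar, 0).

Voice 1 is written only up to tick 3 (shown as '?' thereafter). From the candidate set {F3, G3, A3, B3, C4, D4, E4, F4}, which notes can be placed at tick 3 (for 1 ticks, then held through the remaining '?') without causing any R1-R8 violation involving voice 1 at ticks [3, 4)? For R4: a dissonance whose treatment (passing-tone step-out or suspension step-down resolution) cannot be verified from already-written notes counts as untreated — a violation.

{A3, C4, D4, F3, F4}

F3: legal
G3: violates R4
A3: legal
B3: violates R4
C4: legal
D4: legal
E4: violates R4
F4: legal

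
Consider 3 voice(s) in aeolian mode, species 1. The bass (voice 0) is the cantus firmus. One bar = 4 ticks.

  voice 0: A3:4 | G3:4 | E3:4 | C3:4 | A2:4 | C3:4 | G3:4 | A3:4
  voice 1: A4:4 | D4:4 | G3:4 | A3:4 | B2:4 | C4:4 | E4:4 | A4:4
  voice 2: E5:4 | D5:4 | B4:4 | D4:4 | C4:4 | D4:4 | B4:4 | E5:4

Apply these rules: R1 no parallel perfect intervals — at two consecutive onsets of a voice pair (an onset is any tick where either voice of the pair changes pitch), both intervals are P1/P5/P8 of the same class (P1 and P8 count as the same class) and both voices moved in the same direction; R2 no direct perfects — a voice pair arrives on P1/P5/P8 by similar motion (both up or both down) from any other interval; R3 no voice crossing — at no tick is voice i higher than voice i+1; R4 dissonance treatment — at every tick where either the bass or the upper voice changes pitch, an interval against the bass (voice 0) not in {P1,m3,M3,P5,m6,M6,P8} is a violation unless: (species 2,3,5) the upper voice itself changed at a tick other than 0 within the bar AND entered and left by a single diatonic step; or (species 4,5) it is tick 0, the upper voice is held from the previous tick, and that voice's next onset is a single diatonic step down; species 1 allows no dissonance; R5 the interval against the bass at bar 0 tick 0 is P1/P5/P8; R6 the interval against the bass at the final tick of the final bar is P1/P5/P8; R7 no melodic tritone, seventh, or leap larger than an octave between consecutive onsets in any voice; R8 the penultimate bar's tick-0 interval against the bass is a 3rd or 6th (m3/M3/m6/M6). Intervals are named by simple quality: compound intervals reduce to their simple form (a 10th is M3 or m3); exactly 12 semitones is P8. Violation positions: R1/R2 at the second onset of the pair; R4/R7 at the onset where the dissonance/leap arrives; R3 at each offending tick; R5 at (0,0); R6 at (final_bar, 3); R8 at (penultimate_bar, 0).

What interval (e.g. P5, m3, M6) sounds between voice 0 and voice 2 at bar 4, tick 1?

m3

voice 0=A2 voice 2=C4 -> m3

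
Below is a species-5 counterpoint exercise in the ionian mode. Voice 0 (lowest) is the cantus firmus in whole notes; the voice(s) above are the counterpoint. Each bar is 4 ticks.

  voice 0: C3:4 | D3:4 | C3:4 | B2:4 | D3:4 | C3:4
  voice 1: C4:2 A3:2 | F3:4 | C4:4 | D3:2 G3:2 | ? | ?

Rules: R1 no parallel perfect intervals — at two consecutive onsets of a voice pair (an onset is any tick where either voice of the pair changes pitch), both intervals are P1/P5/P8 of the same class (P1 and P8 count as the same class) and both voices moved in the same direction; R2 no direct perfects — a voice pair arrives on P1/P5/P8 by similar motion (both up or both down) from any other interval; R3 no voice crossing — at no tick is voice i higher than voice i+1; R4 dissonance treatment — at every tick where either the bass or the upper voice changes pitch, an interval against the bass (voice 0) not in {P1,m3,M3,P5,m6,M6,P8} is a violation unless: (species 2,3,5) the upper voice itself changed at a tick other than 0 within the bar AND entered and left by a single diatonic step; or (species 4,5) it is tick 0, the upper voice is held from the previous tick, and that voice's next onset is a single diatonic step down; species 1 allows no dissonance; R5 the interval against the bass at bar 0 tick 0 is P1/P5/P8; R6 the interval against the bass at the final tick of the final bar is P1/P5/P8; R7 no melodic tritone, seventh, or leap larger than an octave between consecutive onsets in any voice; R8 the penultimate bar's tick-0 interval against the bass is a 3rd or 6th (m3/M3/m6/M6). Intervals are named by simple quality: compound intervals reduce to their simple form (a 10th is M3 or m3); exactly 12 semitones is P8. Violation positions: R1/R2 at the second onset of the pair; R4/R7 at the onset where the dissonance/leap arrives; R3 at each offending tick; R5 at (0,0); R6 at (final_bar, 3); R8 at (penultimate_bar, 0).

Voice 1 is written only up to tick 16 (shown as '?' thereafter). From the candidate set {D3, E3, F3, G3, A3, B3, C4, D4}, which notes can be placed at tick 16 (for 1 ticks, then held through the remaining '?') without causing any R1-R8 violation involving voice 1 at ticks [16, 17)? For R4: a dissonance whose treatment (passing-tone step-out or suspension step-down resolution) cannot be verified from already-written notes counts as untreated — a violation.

{B3, F3}

D3: violates R8
E3: violates R4,R8
F3: legal
G3: violates R4,R8
A3: violates R2,R8
B3: legal
C4: violates R4,R8
D4: violates R2,R8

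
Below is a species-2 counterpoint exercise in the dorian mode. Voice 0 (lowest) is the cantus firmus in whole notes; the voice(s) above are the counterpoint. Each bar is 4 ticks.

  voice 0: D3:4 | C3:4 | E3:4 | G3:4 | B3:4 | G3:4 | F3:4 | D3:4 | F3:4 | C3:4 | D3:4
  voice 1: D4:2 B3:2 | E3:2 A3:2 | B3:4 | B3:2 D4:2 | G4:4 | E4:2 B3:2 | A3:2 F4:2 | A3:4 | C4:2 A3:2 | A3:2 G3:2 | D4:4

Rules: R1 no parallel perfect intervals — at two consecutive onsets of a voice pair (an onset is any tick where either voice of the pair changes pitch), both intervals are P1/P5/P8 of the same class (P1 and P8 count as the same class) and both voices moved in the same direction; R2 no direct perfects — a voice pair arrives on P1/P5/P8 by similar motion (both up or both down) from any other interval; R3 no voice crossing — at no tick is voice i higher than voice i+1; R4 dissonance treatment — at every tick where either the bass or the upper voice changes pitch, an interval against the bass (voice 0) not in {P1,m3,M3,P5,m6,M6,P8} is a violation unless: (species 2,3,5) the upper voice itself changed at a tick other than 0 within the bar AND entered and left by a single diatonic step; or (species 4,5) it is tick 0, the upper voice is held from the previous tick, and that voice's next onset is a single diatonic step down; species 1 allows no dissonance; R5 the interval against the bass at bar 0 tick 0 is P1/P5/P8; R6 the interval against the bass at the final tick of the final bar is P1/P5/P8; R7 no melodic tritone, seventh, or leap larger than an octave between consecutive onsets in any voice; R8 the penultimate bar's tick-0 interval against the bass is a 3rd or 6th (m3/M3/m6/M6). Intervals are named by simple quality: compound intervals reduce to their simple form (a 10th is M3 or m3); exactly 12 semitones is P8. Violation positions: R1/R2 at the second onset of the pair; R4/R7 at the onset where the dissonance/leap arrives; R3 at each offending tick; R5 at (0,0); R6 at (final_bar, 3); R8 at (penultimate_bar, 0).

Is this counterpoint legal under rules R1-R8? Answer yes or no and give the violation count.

bar 0: v0=D3 v1=D4 (P8)
bar 1: v0=C3 v1=E3 (M3)
bar 2: v0=E3 v1=B3 (P5)
bar 3: v0=G3 v1=B3 (M3)
bar 4: v0=B3 v1=G4 (m6)
bar 5: v0=G3 v1=E4 (M6)
bar 6: v0=F3 v1=A3 (M3)
bar 7: v0=D3 v1=A3 (P5)
bar 8: v0=F3 v1=C4 (P5)
bar 9: v0=C3 v1=A3 (M6)
bar 10: v0=D3 v1=D4 (P8)
  R2 @ bar2.0: C3/A3 M6 -> E3/B3 P5 similar
  R2 @ bar7.0: F3/F4 P8 -> D3/A3 P5 similar
  R1 @ bar8.0: D3/A3 P5 -> F3/C4 P5 similar
  R2 @ bar10.0: C3/G3 P5 -> D3/D4 P8 similar

No (4 violations)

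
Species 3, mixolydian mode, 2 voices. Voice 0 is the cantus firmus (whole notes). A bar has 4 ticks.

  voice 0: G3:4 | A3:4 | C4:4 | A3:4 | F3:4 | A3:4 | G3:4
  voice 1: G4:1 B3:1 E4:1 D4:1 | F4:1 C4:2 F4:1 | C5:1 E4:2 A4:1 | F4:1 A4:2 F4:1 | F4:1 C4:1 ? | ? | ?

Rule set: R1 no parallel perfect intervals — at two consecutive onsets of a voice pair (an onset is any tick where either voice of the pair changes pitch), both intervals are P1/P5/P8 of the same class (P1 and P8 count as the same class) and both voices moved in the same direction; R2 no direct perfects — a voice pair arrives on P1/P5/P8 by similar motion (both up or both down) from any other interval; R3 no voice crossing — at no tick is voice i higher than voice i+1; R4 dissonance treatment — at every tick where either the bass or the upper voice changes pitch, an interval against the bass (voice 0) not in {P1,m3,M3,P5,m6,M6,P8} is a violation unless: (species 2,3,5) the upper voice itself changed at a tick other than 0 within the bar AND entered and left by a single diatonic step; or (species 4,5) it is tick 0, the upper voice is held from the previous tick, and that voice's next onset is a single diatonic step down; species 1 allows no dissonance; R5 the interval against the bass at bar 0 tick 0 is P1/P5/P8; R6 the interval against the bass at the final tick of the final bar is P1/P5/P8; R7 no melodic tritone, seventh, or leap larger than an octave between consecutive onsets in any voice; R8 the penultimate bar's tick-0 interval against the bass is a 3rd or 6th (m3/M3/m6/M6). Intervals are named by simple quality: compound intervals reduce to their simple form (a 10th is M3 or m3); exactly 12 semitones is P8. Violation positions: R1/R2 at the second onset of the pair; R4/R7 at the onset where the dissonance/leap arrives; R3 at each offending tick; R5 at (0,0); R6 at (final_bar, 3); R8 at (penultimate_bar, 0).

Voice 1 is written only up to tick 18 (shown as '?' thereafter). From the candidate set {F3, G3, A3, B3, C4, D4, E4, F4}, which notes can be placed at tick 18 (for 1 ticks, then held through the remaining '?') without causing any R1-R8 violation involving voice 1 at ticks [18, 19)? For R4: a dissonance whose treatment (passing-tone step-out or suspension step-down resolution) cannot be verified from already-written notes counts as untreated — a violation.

{A3, C4, D4, F3, F4}

F3: legal
G3: violates R4
A3: legal
B3: violates R4
C4: legal
D4: legal
E4: violates R4
F4: legal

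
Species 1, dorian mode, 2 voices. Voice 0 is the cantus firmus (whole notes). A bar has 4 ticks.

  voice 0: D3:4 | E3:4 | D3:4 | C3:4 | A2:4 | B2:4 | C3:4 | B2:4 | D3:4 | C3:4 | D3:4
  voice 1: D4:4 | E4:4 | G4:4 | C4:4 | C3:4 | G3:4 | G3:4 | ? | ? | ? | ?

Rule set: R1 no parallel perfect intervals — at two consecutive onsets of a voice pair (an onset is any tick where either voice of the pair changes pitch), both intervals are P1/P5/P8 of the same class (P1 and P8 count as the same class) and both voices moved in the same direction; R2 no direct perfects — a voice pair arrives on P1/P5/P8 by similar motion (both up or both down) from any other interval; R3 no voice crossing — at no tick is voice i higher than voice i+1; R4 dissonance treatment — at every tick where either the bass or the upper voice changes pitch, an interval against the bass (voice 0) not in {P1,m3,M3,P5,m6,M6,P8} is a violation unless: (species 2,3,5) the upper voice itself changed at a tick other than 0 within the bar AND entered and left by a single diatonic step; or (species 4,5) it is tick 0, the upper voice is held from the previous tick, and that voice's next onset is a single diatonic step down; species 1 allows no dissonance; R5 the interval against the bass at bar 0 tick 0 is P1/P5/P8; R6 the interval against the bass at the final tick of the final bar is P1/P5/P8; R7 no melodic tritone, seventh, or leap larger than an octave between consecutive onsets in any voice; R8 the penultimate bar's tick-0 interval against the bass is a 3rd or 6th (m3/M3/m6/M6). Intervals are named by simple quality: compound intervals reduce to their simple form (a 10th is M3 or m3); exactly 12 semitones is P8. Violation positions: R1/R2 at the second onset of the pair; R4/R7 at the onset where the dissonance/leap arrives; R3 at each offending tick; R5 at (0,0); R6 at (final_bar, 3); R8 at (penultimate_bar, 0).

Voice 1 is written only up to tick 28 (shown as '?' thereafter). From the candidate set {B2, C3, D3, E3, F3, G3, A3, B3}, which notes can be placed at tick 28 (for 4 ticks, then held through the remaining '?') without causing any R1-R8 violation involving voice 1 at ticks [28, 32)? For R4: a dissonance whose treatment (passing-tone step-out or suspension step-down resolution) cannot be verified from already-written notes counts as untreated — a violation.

{B3, D3, G3}

B2: violates R2
C3: violates R4
D3: legal
E3: violates R4
F3: violates R4
G3: legal
A3: violates R4
B3: legal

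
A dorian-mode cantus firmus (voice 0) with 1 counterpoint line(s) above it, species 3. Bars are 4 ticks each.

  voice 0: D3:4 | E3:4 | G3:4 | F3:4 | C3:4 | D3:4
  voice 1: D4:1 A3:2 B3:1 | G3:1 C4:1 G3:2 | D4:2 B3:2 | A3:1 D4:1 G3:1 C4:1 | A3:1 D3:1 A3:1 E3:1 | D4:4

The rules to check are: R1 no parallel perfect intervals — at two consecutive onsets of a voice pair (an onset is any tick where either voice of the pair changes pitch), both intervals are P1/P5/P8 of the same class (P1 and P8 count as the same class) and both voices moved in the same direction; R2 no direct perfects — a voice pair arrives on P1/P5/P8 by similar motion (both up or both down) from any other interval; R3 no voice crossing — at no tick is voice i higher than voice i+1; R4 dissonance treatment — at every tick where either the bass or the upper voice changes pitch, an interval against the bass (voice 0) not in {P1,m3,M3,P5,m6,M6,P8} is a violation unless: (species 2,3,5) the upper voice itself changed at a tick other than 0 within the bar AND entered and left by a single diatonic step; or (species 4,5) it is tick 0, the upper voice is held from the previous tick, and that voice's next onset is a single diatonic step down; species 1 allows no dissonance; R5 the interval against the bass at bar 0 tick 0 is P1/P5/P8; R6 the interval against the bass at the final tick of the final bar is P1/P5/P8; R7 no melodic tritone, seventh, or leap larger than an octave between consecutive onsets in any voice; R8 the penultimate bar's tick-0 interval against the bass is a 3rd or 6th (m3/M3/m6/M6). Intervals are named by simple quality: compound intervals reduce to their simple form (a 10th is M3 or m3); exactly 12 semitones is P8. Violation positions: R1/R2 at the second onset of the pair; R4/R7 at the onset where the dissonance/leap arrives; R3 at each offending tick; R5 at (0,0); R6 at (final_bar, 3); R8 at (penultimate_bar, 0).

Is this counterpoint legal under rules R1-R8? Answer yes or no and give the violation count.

No (5 violations)

bar 0: v0=D3 v1=D4 (P8)
bar 1: v0=E3 v1=G3 (m3)
bar 2: v0=G3 v1=D4 (P5)
bar 3: v0=F3 v1=A3 (M3)
bar 4: v0=C3 v1=A3 (M6)
bar 5: v0=D3 v1=D4 (P8)
  R2 @ bar2.0: E3/G3 m3 -> G3/D4 P5 similar
  R4 @ bar3.2: F3/G3 M2 untreated
  R4 @ bar4.1: C3/D3 M2 untreated
  R2 @ bar5.0: C3/E3 M3 -> D3/D4 P8 similar
  R7 @ bar5.0: E3->D4 leap 10st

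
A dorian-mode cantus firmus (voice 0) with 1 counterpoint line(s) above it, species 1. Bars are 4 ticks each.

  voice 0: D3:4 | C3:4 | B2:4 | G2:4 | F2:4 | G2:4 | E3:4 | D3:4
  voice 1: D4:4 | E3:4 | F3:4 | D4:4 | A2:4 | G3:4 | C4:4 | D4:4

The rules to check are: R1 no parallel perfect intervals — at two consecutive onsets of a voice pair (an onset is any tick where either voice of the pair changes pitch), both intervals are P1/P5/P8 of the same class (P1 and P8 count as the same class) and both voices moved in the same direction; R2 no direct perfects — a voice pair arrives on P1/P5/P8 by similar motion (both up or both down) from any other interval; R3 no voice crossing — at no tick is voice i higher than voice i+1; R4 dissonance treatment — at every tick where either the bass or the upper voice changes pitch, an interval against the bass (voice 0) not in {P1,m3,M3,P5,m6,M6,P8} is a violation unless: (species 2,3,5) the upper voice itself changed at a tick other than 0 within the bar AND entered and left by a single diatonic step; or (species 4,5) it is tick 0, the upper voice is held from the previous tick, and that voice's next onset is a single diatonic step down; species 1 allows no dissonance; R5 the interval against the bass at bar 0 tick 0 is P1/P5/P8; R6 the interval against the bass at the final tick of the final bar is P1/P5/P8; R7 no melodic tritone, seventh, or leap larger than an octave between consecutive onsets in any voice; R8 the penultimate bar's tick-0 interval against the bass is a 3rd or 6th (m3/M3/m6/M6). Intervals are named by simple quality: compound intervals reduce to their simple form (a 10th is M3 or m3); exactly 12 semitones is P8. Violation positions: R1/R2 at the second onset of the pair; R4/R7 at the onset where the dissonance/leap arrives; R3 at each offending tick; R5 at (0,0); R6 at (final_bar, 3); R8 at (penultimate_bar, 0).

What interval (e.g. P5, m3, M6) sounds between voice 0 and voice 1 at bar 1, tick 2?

voice 0=C3 voice 1=E3 -> M3

M3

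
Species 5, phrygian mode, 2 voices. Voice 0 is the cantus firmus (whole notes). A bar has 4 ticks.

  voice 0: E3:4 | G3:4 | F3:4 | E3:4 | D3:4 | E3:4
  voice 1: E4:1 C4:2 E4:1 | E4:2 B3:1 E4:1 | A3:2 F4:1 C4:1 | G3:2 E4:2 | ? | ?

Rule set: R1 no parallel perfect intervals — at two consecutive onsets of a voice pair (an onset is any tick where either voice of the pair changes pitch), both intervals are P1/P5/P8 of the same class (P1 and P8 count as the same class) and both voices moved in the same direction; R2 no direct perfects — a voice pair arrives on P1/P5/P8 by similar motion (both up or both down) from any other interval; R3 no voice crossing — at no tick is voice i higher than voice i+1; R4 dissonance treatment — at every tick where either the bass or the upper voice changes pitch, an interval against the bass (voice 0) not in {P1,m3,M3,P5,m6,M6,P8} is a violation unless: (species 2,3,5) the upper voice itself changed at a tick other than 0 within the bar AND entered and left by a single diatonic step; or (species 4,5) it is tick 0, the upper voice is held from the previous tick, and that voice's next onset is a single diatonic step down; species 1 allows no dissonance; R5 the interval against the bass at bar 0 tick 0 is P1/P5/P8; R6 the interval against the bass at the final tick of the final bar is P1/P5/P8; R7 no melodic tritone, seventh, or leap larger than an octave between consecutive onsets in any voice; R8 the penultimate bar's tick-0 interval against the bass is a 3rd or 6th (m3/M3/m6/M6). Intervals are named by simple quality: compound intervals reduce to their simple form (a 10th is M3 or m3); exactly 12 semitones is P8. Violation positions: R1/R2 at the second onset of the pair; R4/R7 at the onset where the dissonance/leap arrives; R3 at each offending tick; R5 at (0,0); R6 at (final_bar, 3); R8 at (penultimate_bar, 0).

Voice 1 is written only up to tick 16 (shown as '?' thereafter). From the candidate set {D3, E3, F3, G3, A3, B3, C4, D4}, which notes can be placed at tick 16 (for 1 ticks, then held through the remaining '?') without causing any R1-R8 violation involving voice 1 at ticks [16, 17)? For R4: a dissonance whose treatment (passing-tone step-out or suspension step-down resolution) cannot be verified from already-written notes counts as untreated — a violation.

{B3}

D3: violates R1,R7,R8
E3: violates R4,R8
F3: violates R7
G3: violates R4,R8
A3: violates R2,R8
B3: legal
C4: violates R4,R8
D4: violates R1,R8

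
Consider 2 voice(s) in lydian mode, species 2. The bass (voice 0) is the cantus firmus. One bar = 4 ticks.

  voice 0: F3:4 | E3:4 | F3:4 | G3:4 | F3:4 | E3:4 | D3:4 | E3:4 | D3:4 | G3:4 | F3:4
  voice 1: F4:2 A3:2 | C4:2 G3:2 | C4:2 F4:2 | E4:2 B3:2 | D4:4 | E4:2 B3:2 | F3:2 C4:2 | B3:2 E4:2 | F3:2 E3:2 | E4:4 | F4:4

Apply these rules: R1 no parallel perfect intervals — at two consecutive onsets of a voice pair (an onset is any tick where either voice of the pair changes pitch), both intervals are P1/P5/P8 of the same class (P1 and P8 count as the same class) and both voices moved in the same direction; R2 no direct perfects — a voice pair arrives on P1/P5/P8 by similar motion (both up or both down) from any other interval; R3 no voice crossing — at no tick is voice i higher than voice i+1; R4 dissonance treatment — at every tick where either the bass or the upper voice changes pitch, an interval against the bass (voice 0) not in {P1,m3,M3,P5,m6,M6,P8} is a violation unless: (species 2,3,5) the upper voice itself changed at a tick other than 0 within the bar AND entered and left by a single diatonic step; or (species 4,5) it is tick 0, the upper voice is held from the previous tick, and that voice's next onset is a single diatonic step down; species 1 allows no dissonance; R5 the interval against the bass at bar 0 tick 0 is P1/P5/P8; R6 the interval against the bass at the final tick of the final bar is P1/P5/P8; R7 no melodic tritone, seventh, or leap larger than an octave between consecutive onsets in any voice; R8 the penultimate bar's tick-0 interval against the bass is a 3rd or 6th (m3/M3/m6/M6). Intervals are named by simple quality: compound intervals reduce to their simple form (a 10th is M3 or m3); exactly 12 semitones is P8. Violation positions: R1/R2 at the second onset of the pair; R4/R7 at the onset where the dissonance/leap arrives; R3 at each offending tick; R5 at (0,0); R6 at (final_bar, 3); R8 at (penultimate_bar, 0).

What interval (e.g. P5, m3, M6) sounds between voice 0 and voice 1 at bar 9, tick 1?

M6

voice 0=G3 voice 1=E4 -> M6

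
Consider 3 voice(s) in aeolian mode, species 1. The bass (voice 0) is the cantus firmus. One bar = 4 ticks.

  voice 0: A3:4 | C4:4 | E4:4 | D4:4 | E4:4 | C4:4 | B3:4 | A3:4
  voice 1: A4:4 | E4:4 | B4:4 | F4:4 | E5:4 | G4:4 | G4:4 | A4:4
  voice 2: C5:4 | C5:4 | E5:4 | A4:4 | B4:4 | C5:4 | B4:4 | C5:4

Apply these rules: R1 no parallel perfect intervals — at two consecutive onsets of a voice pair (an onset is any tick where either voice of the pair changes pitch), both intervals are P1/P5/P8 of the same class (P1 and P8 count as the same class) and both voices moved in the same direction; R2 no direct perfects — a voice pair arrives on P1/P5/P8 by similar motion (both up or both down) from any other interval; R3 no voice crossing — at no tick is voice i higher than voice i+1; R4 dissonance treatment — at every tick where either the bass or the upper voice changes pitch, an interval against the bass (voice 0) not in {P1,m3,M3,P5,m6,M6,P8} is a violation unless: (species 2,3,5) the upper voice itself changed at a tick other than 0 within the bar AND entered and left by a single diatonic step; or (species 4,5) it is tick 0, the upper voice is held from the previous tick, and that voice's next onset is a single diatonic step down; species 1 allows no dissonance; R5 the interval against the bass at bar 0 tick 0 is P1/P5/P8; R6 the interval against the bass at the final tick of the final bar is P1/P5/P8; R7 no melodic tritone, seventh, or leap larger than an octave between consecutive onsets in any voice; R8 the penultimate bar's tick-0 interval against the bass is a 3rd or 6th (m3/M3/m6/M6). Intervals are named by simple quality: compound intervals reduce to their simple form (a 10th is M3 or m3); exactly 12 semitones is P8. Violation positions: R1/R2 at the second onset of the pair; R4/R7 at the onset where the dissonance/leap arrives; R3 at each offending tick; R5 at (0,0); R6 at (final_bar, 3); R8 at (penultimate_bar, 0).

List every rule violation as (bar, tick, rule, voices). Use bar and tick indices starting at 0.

bar 0: v0=A3 v1=A4 v2=C5 downbeat m3
bar 1: v0=C4 v1=E4 v2=C5 downbeat P8
bar 2: v0=E4 v1=B4 v2=E5 downbeat P8
bar 3: v0=D4 v1=F4 v2=A4 downbeat P5
bar 4: v0=E4 v1=E5 v2=B4 downbeat P5
bar 5: v0=C4 v1=G4 v2=C5 downbeat P8
bar 6: v0=B3 v1=G4 v2=B4 downbeat P8
bar 7: v0=A3 v1=A4 v2=C5 downbeat m3
  -> R5 @ bar 0 tick 0 v(0, 2): opens on m3
  -> R1 @ bar 2 tick 0 v(0, 2): C4/C5 P8 -> E4/E5 P8 similar
  -> R2 @ bar 2 tick 0 v(0, 1): C4/E4 M3 -> E4/B4 P5 similar
  -> R2 @ bar 3 tick 0 v(0, 2): E4/E5 P8 -> D4/A4 P5 similar
  -> R7 @ bar 3 tick 0 v(1,): B4->F4 leap 6st
  -> R1 @ bar 4 tick 0 v(0, 2): D4/A4 P5 -> E4/B4 P5 similar
  -> R2 @ bar 4 tick 0 v(0, 1): D4/F4 m3 -> E4/E5 P8 similar
  -> R3 @ bar 4 tick 0 v(1, 2): E5 above B4
  -> R7 @ bar 4 tick 0 v(1,): F4->E5 leap 11st
  -> R3 @ bar 4 tick 1 v(1, 2): E5 above B4
  -> R3 @ bar 4 tick 2 v(1, 2): E5 above B4
  -> R3 @ bar 4 tick 3 v(1, 2): E5 above B4
  -> R2 @ bar 5 tick 0 v(0, 1): E4/E5 P8 -> C4/G4 P5 similar
  -> R1 @ bar 6 tick 0 v(0, 2): C4/C5 P8 -> B3/B4 P8 similar
  -> R8 @ bar 6 tick 0 v(0, 2): penult P8 not 3rd/6th
  -> R6 @ bar 7 tick 3 v(0, 2): closes on m3

(0, 0, R5, (0, 2))
(2, 0, R1, (0, 2))
(2, 0, R2, (0, 1))
(3, 0, R2, (0, 2))
(3, 0, R7, (1,))
(4, 0, R1, (0, 2))
(4, 0, R2, (0, 1))
(4, 0, R3, (1, 2))
(4, 0, R7, (1,))
(4, 1, R3, (1, 2))
(4, 2, R3, (1, 2))
(4, 3, R3, (1, 2))
(5, 0, R2, (0, 1))
(6, 0, R1, (0, 2))
(6, 0, R8, (0, 2))
(7, 3, R6, (0, 2))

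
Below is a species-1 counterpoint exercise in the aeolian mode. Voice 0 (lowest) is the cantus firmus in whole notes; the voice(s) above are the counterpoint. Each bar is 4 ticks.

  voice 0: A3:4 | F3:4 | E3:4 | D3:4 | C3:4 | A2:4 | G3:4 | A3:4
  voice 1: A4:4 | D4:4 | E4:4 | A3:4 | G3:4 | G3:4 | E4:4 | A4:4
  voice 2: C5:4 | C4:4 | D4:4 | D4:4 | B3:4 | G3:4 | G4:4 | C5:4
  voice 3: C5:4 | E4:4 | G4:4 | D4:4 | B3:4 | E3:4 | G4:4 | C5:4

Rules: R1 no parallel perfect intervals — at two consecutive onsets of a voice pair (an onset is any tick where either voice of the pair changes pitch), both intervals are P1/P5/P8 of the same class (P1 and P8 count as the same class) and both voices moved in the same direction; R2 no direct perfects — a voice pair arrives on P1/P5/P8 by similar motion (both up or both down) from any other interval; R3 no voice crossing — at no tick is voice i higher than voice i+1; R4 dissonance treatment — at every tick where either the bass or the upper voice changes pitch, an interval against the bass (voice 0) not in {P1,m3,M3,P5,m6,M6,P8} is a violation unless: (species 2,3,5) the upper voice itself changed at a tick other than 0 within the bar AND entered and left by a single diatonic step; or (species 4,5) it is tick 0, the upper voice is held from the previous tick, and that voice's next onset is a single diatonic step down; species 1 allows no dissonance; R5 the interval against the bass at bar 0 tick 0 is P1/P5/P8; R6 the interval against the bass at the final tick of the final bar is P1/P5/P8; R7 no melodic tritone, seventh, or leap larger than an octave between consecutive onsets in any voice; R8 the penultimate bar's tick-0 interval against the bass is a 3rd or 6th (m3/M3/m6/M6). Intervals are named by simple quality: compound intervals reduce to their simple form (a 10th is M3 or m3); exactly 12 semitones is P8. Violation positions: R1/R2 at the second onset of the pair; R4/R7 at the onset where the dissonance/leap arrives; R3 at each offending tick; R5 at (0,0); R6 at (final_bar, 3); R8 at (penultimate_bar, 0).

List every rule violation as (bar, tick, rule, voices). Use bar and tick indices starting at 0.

(0, 0, R5, (0, 2))
(0, 0, R5, (0, 3))
(1, 0, R2, (0, 2))
(1, 0, R3, (1, 2))
(1, 0, R4, (0, 3))
(1, 1, R3, (1, 2))
(1, 2, R3, (1, 2))
(1, 3, R3, (1, 2))
(2, 0, R3, (1, 2))
(2, 0, R4, (0, 2))
(2, 1, R3, (1, 2))
(2, 2, R3, (1, 2))
(2, 3, R3, (1, 2))
(3, 0, R2, (0, 1))
(3, 0, R2, (0, 3))
(4, 0, R1, (0, 1))
(4, 0, R1, (2, 3))
(4, 0, R4, (0, 2))
(4, 0, R4, (0, 3))
(5, 0, R2, (0, 3))
(5, 0, R3, (2, 3))
(5, 0, R4, (0, 1))
(5, 0, R4, (0, 2))
(5, 1, R3, (2, 3))
(5, 2, R3, (2, 3))
(5, 3, R3, (2, 3))
(6, 0, R2, (0, 2))
(6, 0, R2, (0, 3))
(6, 0, R2, (2, 3))
(6, 0, R7, (0,))
(6, 0, R7, (3,))
(6, 0, R8, (0, 2))
(6, 0, R8, (0, 3))
(7, 0, R1, (2, 3))
(7, 0, R2, (0, 1))
(7, 3, R6, (0, 2))
(7, 3, R6, (0, 3))

bar 0: v0=A3 v1=A4 v2=C5 v3=C5 downbeat m3
bar 1: v0=F3 v1=D4 v2=C4 v3=E4 downbeat M7
bar 2: v0=E3 v1=E4 v2=D4 v3=G4 downbeat m3
bar 3: v0=D3 v1=A3 v2=D4 v3=D4 downbeat P8
bar 4: v0=C3 v1=G3 v2=B3 v3=B3 downbeat M7
bar 5: v0=A2 v1=G3 v2=G3 v3=E3 downbeat P5
bar 6: v0=G3 v1=E4 v2=G4 v3=G4 downbeat P8
bar 7: v0=A3 v1=A4 v2=C5 v3=C5 downbeat m3
  -> R5 @ bar 0 tick 0 v(0, 2): opens on m3
  -> R5 @ bar 0 tick 0 v(0, 3): opens on m3
  -> R2 @ bar 1 tick 0 v(0, 2): A3/C5 m3 -> F3/C4 P5 similar
  -> R3 @ bar 1 tick 0 v(1, 2): D4 above C4
  -> R4 @ bar 1 tick 0 v(0, 3): F3/E4 M7 untreated
  -> R3 @ bar 1 tick 1 v(1, 2): D4 above C4
  -> R3 @ bar 1 tick 2 v(1, 2): D4 above C4
  -> R3 @ bar 1 tick 3 v(1, 2): D4 above C4
  -> R3 @ bar 2 tick 0 v(1, 2): E4 above D4
  -> R4 @ bar 2 tick 0 v(0, 2): E3/D4 m7 untreated
  -> R3 @ bar 2 tick 1 v(1, 2): E4 above D4
  -> R3 @ bar 2 tick 2 v(1, 2): E4 above D4
  -> R3 @ bar 2 tick 3 v(1, 2): E4 above D4
  -> R2 @ bar 3 tick 0 v(0, 1): E3/E4 P8 -> D3/A3 P5 similar
  -> R2 @ bar 3 tick 0 v(0, 3): E3/G4 m3 -> D3/D4 P8 similar
  -> R1 @ bar 4 tick 0 v(0, 1): D3/A3 P5 -> C3/G3 P5 similar
  -> R1 @ bar 4 tick 0 v(2, 3): D4/D4 P1 -> B3/B3 P1 similar
  -> R4 @ bar 4 tick 0 v(0, 2): C3/B3 M7 untreated
  -> R4 @ bar 4 tick 0 v(0, 3): C3/B3 M7 untreated
  -> R2 @ bar 5 tick 0 v(0, 3): C3/B3 M7 -> A2/E3 P5 similar
  -> R3 @ bar 5 tick 0 v(2, 3): G3 above E3
  -> R4 @ bar 5 tick 0 v(0, 1): A2/G3 m7 untreated
  -> R4 @ bar 5 tick 0 v(0, 2): A2/G3 m7 untreated
  -> R3 @ bar 5 tick 1 v(2, 3): G3 above E3
  -> R3 @ bar 5 tick 2 v(2, 3): G3 above E3
  -> R3 @ bar 5 tick 3 v(2, 3): G3 above E3
  -> R2 @ bar 6 tick 0 v(0, 2): A2/G3 m7 -> G3/G4 P8 similar
  -> R2 @ bar 6 tick 0 v(0, 3): A2/E3 P5 -> G3/G4 P8 similar
  -> R2 @ bar 6 tick 0 v(2, 3): G3/E3 m3 -> G4/G4 P1 similar
  -> R7 @ bar 6 tick 0 v(0,): A2->G3 leap 10st
  -> R7 @ bar 6 tick 0 v(3,): E3->G4 leap 15st
  -> R8 @ bar 6 tick 0 v(0, 2): penult P8 not 3rd/6th
  -> R8 @ bar 6 tick 0 v(0, 3): penult P8 not 3rd/6th
  -> R1 @ bar 7 tick 0 v(2, 3): G4/G4 P1 -> C5/C5 P1 similar
  -> R2 @ bar 7 tick 0 v(0, 1): G3/E4 M6 -> A3/A4 P8 similar
  -> R6 @ bar 7 tick 3 v(0, 2): closes on m3
  -> R6 @ bar 7 tick 3 v(0, 3): closes on m3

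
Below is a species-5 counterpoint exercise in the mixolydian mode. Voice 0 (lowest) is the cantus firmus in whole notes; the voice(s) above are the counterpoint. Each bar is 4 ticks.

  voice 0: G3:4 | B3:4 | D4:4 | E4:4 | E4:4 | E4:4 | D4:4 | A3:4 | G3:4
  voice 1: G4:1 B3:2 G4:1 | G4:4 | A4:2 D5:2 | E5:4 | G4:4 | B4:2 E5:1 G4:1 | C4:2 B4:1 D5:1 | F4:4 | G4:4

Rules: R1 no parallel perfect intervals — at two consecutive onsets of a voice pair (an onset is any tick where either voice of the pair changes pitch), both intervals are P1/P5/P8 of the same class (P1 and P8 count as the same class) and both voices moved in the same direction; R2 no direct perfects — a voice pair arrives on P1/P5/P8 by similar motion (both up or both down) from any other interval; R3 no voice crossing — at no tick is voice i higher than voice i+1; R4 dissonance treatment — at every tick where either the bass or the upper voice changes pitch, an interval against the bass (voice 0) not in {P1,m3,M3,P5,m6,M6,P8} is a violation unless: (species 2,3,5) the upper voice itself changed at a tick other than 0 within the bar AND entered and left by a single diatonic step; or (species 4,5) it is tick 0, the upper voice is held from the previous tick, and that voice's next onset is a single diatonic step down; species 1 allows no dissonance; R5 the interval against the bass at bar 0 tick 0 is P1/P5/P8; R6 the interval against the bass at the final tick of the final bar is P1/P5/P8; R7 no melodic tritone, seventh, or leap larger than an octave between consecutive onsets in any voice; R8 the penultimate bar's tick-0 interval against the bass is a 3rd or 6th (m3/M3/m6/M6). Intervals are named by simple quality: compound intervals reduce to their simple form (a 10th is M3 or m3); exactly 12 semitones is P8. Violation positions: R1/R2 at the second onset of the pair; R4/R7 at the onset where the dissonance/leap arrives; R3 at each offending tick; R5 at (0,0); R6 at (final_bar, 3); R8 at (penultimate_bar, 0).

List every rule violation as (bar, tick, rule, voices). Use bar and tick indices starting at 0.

(2, 0, R2, (0, 1))
(3, 0, R1, (0, 1))
(6, 0, R3, (0, 1))
(6, 0, R4, (0, 1))
(6, 1, R3, (0, 1))
(6, 2, R7, (1,))

bar 0: v0=G3 v1=G4 downbeat P8
bar 1: v0=B3 v1=G4 downbeat m6
bar 2: v0=D4 v1=A4 downbeat P5
bar 3: v0=E4 v1=E5 downbeat P8
bar 4: v0=E4 v1=G4 downbeat m3
bar 5: v0=E4 v1=B4 downbeat P5
bar 6: v0=D4 v1=C4 downbeat M2
bar 7: v0=A3 v1=F4 downbeat m6
bar 8: v0=G3 v1=G4 downbeat P8
  -> R2 @ bar 2 tick 0 v(0, 1): B3/G4 m6 -> D4/A4 P5 similar
  -> R1 @ bar 3 tick 0 v(0, 1): D4/D5 P8 -> E4/E5 P8 similar
  -> R3 @ bar 6 tick 0 v(0, 1): D4 above C4
  -> R4 @ bar 6 tick 0 v(0, 1): D4/C4 M2 untreated
  -> R3 @ bar 6 tick 1 v(0, 1): D4 above C4
  -> R7 @ bar 6 tick 2 v(1,): C4->B4 leap 11st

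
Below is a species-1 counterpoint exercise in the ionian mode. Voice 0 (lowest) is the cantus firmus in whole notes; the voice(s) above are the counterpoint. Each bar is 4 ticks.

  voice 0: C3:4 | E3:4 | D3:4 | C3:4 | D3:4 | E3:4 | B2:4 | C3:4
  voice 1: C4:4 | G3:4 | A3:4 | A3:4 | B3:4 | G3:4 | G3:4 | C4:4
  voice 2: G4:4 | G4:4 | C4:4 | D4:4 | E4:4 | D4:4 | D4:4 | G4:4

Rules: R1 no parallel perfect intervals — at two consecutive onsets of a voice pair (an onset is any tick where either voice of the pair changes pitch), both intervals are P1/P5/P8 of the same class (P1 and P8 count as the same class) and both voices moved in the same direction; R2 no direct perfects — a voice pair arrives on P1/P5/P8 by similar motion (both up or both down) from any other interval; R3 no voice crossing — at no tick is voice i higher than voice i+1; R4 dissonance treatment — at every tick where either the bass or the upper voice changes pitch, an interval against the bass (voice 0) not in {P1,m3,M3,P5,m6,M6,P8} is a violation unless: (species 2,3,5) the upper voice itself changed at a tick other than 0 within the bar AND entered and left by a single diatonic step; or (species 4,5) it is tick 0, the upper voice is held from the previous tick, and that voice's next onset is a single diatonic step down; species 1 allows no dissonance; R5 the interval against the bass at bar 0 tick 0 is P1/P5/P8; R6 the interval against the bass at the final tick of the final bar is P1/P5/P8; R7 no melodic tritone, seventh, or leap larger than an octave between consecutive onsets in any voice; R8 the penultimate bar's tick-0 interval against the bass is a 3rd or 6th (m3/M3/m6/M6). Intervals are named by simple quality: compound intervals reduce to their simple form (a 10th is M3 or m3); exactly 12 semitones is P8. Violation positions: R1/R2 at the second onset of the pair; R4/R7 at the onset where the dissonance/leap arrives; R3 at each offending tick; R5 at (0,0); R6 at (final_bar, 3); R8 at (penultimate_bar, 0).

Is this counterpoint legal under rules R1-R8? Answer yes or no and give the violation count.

bar 0: v0=C3 v1=C4 v2=G4 (P5)
bar 1: v0=E3 v1=G3 v2=G4 (m3)
bar 2: v0=D3 v1=A3 v2=C4 (m7)
bar 3: v0=C3 v1=A3 v2=D4 (M2)
bar 4: v0=D3 v1=B3 v2=E4 (M2)
bar 5: v0=E3 v1=G3 v2=D4 (m7)
bar 6: v0=B2 v1=G3 v2=D4 (m3)
bar 7: v0=C3 v1=C4 v2=G4 (P5)
  R4 @ bar2.0: D3/C4 m7 untreated
  R4 @ bar3.0: C3/D4 M2 untreated
  R4 @ bar4.0: D3/E4 M2 untreated
  R2 @ bar5.0: B3/E4 P4 -> G3/D4 P5 similar
  R4 @ bar5.0: E3/D4 m7 untreated
  R1 @ bar7.0: G3/D4 P5 -> C4/G4 P5 similar
  R2 @ bar7.0: B2/G3 m6 -> C3/C4 P8 similar
  R2 @ bar7.0: B2/D4 m3 -> C3/G4 P5 similar

No (8 violations)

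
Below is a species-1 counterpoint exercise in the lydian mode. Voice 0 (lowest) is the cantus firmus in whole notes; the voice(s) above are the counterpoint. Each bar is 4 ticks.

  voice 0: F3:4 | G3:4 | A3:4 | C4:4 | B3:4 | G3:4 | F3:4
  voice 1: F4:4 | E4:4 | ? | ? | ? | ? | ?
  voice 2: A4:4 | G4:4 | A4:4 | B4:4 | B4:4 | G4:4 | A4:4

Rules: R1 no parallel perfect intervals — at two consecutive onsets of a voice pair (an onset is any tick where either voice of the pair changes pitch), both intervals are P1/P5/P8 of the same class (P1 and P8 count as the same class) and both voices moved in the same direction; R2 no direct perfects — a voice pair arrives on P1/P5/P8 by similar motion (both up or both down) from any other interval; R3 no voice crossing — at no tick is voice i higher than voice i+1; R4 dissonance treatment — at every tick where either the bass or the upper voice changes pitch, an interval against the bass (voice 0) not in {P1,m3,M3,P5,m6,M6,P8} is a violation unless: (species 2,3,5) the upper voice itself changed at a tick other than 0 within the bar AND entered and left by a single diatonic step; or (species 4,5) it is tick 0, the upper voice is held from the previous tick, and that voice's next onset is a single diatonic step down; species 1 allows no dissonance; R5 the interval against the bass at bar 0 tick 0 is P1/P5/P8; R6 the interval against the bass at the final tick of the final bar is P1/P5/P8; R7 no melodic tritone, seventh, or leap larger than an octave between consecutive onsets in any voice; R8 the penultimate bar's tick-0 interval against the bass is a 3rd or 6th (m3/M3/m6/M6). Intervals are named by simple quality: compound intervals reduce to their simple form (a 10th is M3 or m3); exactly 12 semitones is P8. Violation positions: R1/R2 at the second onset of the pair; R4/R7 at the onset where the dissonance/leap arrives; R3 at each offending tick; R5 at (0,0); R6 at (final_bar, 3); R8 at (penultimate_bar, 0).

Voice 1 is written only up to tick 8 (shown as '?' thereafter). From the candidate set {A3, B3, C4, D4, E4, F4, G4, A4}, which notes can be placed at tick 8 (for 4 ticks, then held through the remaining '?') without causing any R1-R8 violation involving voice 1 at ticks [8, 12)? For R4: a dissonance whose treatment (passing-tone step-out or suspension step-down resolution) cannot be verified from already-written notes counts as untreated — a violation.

A3: legal
B3: violates R4
C4: legal
D4: violates R4
E4: legal
F4: legal
G4: violates R4
A4: violates R2

{A3, C4, E4, F4}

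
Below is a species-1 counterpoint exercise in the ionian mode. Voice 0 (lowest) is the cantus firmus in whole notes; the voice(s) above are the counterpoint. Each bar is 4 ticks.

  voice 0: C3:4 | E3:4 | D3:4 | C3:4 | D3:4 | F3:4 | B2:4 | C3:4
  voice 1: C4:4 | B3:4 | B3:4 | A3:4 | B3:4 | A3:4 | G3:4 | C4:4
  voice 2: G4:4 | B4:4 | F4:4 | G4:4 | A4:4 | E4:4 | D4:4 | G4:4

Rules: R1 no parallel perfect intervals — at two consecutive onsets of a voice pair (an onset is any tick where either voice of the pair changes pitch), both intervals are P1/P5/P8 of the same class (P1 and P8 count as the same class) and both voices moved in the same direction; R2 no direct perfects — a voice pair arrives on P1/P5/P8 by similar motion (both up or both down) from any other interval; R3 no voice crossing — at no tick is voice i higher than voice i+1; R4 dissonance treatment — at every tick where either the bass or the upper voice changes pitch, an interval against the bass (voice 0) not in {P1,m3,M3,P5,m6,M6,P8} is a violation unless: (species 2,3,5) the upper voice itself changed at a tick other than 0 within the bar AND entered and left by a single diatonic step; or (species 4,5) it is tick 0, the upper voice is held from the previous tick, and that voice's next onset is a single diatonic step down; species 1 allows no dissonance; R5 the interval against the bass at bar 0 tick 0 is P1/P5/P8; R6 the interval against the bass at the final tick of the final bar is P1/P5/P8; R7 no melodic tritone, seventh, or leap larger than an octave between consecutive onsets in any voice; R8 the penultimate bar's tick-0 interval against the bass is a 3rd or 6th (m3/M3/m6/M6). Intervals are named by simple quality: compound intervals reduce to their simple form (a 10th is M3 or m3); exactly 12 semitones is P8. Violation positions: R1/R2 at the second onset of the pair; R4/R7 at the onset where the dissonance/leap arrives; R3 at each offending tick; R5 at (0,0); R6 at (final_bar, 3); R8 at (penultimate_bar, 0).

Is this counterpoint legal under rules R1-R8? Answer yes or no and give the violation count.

No (10 violations)

bar 0: v0=C3 v1=C4 v2=G4 (P5)
bar 1: v0=E3 v1=B3 v2=B4 (P5)
bar 2: v0=D3 v1=B3 v2=F4 (m3)
bar 3: v0=C3 v1=A3 v2=G4 (P5)
bar 4: v0=D3 v1=B3 v2=A4 (P5)
bar 5: v0=F3 v1=A3 v2=E4 (M7)
bar 6: v0=B2 v1=G3 v2=D4 (m3)
bar 7: v0=C3 v1=C4 v2=G4 (P5)
  R1 @ bar1.0: C3/G4 P5 -> E3/B4 P5 similar
  R7 @ bar2.0: B4->F4 leap 6st
  R1 @ bar4.0: C3/G4 P5 -> D3/A4 P5 similar
  R2 @ bar5.0: B3/A4 m7 -> A3/E4 P5 similar
  R4 @ bar5.0: F3/E4 M7 untreated
  R1 @ bar6.0: A3/E4 P5 -> G3/D4 P5 similar
  R7 @ bar6.0: F3->B2 leap 6st
  R1 @ bar7.0: G3/D4 P5 -> C4/G4 P5 similar
  R2 @ bar7.0: B2/G3 m6 -> C3/C4 P8 similar
  R2 @ bar7.0: B2/D4 m3 -> C3/G4 P5 similar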